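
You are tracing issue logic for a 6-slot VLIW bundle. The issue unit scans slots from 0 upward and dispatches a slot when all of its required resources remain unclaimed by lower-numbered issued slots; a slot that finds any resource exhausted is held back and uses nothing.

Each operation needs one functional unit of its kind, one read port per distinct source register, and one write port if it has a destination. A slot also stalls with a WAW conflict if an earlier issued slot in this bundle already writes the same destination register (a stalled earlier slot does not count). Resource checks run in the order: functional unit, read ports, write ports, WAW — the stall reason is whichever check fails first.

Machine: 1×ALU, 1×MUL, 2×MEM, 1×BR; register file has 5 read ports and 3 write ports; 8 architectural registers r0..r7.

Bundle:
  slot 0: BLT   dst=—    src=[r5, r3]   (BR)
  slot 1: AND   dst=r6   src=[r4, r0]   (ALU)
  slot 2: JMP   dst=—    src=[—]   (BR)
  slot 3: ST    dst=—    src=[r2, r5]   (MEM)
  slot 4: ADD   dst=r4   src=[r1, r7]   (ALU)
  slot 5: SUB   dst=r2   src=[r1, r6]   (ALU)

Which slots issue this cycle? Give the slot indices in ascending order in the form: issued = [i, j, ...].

issued = [0, 1]

  0. BR ⇒ go  {1A/1Mu/2Ld/0B | 3r 3w}
  1. ALU→r6 ⇒ go  {0A/1Mu/2Ld/0B | 1r 2w}
  2. BR ⇒ no(FU)  {0A/1Mu/2Ld/0B | 1r 2w}
  3. MEM ⇒ no(RD_PORT)  {0A/1Mu/2Ld/0B | 1r 2w}
  4. ALU→r4 ⇒ no(FU)  {0A/1Mu/2Ld/0B | 1r 2w}
  5. ALU→r2 ⇒ no(FU)  {0A/1Mu/2Ld/0B | 1r 2w}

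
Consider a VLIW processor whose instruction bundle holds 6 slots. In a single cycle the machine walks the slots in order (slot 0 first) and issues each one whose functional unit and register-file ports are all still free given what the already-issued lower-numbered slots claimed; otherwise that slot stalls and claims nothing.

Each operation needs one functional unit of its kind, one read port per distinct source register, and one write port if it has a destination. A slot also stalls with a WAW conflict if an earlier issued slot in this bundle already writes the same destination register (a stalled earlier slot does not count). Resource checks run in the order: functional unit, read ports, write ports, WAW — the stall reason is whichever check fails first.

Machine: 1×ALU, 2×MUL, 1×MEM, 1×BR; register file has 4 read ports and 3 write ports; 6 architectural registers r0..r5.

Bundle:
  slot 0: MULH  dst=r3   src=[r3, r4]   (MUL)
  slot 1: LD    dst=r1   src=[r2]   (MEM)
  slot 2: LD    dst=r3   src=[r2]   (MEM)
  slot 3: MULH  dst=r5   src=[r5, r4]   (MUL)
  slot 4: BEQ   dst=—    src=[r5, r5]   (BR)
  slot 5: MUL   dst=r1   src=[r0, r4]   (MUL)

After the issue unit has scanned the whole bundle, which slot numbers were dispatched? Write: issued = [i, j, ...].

issued = [0, 1, 4]

(0) want 1×MUL +2rd +1wr — yes → AL1|MU1|ME1|BR1|rd2|wr2
(1) want 1×MEM +1rd +1wr — yes → AL1|MU1|ME0|BR1|rd1|wr1
(2) want 1×MEM +1rd +1wr — FU → AL1|MU1|ME0|BR1|rd1|wr1
(3) want 1×MUL +2rd +1wr — RD_PORT → AL1|MU1|ME0|BR1|rd1|wr1
(4) want 1×BR +1rd +0wr — yes → AL1|MU1|ME0|BR0|rd0|wr1
(5) want 1×MUL +2rd +1wr — RD_PORT → AL1|MU1|ME0|BR0|rd0|wr1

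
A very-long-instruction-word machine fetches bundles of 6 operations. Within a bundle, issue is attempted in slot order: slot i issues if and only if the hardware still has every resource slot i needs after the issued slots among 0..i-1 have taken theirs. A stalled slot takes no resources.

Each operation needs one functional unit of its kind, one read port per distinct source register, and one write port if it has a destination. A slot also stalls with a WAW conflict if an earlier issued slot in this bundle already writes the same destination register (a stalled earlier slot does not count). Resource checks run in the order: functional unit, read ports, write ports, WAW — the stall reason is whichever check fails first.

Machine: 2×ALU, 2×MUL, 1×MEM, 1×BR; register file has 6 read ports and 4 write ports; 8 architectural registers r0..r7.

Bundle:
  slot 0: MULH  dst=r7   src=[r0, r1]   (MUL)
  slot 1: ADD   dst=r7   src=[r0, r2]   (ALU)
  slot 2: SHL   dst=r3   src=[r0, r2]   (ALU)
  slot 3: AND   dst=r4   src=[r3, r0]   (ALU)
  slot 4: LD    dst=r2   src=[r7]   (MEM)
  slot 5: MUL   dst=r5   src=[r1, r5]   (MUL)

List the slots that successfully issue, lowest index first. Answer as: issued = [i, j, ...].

(0) want 1×MUL +2rd +1wr — yes → AL2|MU1|ME1|BR1|rd4|wr3
(1) want 1×ALU +2rd +1wr — WAW → AL2|MU1|ME1|BR1|rd4|wr3
(2) want 1×ALU +2rd +1wr — yes → AL1|MU1|ME1|BR1|rd2|wr2
(3) want 1×ALU +2rd +1wr — yes → AL0|MU1|ME1|BR1|rd0|wr1
(4) want 1×MEM +1rd +1wr — RD_PORT → AL0|MU1|ME1|BR1|rd0|wr1
(5) want 1×MUL +2rd +1wr — RD_PORT → AL0|MU1|ME1|BR1|rd0|wr1

issued = [0, 2, 3]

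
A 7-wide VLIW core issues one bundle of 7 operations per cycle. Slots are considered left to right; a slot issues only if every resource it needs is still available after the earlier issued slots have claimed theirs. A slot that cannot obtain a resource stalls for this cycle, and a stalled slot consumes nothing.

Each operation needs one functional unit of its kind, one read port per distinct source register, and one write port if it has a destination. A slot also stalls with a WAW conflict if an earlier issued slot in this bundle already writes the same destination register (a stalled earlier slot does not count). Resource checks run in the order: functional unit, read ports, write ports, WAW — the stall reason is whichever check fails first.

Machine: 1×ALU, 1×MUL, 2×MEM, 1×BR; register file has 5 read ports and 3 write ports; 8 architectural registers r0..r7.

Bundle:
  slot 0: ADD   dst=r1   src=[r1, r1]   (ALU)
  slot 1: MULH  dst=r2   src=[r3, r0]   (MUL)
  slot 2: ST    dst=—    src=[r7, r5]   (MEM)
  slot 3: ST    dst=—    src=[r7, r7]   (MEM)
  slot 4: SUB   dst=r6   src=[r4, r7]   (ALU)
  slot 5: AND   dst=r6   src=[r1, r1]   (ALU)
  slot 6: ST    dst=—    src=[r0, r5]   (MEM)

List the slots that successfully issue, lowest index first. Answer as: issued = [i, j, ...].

  0. ALU→r1 ⇒ go  {0A/1Mu/2Ld/1B | 4r 2w}
  1. MUL→r2 ⇒ go  {0A/0Mu/2Ld/1B | 2r 1w}
  2. MEM ⇒ go  {0A/0Mu/1Ld/1B | 0r 1w}
  3. MEM ⇒ no(RD_PORT)  {0A/0Mu/1Ld/1B | 0r 1w}
  4. ALU→r6 ⇒ no(FU)  {0A/0Mu/1Ld/1B | 0r 1w}
  5. ALU→r6 ⇒ no(FU)  {0A/0Mu/1Ld/1B | 0r 1w}
  6. MEM ⇒ no(RD_PORT)  {0A/0Mu/1Ld/1B | 0r 1w}

issued = [0, 1, 2]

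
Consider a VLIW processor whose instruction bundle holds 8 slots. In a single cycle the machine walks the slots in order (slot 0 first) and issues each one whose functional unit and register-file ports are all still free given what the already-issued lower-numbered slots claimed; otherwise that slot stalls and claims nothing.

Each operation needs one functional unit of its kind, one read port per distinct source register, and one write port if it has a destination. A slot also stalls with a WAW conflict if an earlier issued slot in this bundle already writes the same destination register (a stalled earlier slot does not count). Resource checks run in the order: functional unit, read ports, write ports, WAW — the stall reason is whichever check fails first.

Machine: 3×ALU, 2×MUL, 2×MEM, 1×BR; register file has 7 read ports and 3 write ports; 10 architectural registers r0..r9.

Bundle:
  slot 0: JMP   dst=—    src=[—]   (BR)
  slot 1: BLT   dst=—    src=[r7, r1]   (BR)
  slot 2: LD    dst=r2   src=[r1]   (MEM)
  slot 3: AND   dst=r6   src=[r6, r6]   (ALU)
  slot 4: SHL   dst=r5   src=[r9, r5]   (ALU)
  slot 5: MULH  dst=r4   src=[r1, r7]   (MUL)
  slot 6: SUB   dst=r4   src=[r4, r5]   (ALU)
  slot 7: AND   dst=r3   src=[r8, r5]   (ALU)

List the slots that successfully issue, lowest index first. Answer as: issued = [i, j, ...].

issued = [0, 2, 3, 4]

slot 0 (BR): ISSUE — free A3,Mu2,Ld2,B0 rp7 wp3
slot 1 (BR): stall FU — free A3,Mu2,Ld2,B0 rp7 wp3
slot 2 (MEM): ISSUE — free A3,Mu2,Ld1,B0 rp6 wp2
slot 3 (ALU): ISSUE — free A2,Mu2,Ld1,B0 rp5 wp1
slot 4 (ALU): ISSUE — free A1,Mu2,Ld1,B0 rp3 wp0
slot 5 (MUL): stall WR_PORT — free A1,Mu2,Ld1,B0 rp3 wp0
slot 6 (ALU): stall WR_PORT — free A1,Mu2,Ld1,B0 rp3 wp0
slot 7 (ALU): stall WR_PORT — free A1,Mu2,Ld1,B0 rp3 wp0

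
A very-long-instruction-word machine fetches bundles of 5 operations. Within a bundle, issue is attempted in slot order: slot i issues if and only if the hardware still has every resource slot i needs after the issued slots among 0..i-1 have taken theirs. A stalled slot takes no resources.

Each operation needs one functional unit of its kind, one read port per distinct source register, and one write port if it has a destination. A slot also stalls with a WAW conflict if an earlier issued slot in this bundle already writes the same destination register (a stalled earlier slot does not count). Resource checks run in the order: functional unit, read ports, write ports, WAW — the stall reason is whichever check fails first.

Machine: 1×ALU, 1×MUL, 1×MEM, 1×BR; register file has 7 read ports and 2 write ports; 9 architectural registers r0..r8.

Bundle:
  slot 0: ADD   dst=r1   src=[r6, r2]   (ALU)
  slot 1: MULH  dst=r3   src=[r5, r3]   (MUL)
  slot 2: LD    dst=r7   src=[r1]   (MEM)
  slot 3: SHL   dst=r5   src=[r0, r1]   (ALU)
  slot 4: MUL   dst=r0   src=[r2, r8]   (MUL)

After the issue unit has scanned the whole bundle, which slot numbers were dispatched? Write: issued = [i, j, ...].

  0. ALU→r1 ⇒ go  {0A/1Mu/1Ld/1B | 5r 1w}
  1. MUL→r3 ⇒ go  {0A/0Mu/1Ld/1B | 3r 0w}
  2. MEM→r7 ⇒ no(WR_PORT)  {0A/0Mu/1Ld/1B | 3r 0w}
  3. ALU→r5 ⇒ no(FU)  {0A/0Mu/1Ld/1B | 3r 0w}
  4. MUL→r0 ⇒ no(FU)  {0A/0Mu/1Ld/1B | 3r 0w}

issued = [0, 1]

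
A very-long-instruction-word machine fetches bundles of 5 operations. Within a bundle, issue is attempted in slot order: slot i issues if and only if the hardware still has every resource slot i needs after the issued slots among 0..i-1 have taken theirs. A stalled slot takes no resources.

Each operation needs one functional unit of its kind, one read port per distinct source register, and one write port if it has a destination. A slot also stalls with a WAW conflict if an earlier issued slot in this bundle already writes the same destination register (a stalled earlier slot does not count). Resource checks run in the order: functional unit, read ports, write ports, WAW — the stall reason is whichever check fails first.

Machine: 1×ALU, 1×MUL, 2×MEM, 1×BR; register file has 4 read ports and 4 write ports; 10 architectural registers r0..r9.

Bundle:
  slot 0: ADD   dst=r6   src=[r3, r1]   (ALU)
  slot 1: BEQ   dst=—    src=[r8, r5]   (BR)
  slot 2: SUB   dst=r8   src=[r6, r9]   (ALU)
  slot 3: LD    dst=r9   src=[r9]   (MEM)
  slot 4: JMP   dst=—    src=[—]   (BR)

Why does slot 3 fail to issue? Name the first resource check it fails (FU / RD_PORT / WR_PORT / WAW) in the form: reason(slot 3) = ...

[0] ALU needs rd=2 wr=1: ok; after: ALU=0 MUL=1 MEM=2 BR=1, R=2, W=3
[1] BR needs rd=2 wr=0: ok; after: ALU=0 MUL=1 MEM=2 BR=0, R=0, W=3
[2] ALU needs rd=2 wr=1: FU; after: ALU=0 MUL=1 MEM=2 BR=0, R=0, W=3
[3] MEM needs rd=1 wr=1: RD_PORT; after: ALU=0 MUL=1 MEM=2 BR=0, R=0, W=3
[4] BR needs rd=0 wr=0: FU; after: ALU=0 MUL=1 MEM=2 BR=0, R=0, W=3

reason(slot 3) = RD_PORT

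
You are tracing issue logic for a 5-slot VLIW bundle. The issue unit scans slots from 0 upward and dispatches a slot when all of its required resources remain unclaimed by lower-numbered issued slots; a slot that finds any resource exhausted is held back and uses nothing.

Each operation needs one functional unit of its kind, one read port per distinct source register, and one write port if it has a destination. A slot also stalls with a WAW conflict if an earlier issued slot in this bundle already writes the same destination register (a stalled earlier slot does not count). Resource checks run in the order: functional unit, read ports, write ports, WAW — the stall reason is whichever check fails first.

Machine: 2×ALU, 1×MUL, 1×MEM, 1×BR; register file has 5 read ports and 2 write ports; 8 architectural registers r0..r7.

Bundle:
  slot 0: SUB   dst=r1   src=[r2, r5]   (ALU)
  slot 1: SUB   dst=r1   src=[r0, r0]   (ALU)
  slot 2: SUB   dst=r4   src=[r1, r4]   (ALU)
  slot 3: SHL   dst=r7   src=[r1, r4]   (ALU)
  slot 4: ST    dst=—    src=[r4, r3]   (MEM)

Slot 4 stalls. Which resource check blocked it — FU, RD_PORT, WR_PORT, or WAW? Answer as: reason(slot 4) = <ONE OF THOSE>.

reason(slot 4) = RD_PORT

[0] ALU needs rd=2 wr=1: ok; after: ALU=1 MUL=1 MEM=1 BR=1, R=3, W=1
[1] ALU needs rd=1 wr=1: WAW; after: ALU=1 MUL=1 MEM=1 BR=1, R=3, W=1
[2] ALU needs rd=2 wr=1: ok; after: ALU=0 MUL=1 MEM=1 BR=1, R=1, W=0
[3] ALU needs rd=2 wr=1: FU; after: ALU=0 MUL=1 MEM=1 BR=1, R=1, W=0
[4] MEM needs rd=2 wr=0: RD_PORT; after: ALU=0 MUL=1 MEM=1 BR=1, R=1, W=0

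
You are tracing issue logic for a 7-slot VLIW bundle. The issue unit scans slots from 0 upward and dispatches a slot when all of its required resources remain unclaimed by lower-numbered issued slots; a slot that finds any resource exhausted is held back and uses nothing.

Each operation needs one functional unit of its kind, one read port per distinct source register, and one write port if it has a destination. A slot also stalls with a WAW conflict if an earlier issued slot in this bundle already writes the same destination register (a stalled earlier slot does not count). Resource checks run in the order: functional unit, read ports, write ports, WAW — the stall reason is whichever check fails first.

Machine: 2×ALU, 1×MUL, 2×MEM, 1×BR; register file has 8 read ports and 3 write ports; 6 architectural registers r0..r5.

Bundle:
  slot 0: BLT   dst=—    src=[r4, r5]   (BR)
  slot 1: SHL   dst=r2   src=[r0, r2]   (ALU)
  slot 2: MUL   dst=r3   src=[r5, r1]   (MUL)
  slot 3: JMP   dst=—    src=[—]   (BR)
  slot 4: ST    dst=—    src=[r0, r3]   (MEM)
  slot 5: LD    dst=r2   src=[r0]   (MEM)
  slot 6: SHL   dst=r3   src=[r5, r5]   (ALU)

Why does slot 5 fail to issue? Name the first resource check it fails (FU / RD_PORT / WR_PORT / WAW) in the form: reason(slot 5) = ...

(0) want 1×BR +2rd +0wr — yes → AL2|MU1|ME2|BR0|rd6|wr3
(1) want 1×ALU +2rd +1wr — yes → AL1|MU1|ME2|BR0|rd4|wr2
(2) want 1×MUL +2rd +1wr — yes → AL1|MU0|ME2|BR0|rd2|wr1
(3) want 1×BR +0rd +0wr — FU → AL1|MU0|ME2|BR0|rd2|wr1
(4) want 1×MEM +2rd +0wr — yes → AL1|MU0|ME1|BR0|rd0|wr1
(5) want 1×MEM +1rd +1wr — RD_PORT → AL1|MU0|ME1|BR0|rd0|wr1
(6) want 1×ALU +1rd +1wr — RD_PORT → AL1|MU0|ME1|BR0|rd0|wr1

reason(slot 5) = RD_PORT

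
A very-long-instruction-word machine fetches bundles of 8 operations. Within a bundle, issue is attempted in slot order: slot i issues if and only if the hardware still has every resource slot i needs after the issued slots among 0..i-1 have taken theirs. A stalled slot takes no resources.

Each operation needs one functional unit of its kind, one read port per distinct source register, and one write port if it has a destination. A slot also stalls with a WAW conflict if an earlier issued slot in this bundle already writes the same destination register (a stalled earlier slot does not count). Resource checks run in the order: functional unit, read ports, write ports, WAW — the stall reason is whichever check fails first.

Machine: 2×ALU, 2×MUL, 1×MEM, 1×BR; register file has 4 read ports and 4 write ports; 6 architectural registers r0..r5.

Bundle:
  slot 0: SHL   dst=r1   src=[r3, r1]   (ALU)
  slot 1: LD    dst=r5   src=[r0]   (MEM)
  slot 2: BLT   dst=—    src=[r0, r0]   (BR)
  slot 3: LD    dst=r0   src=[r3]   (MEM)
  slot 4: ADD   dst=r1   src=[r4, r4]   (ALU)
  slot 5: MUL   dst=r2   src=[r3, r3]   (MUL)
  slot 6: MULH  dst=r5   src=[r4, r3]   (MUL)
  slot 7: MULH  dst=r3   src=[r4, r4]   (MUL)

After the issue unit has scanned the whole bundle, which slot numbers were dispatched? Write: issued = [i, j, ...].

#0 ALU src=r3,r1 dispatched  <A:1 Mu:2 Ld:1 B:1 rd:2 wr:3>
#1 MEM src=r0 dispatched  <A:1 Mu:2 Ld:0 B:1 rd:1 wr:2>
#2 BR src=r0,r0 dispatched  <A:1 Mu:2 Ld:0 B:0 rd:0 wr:2>
#3 MEM src=r3 held:FU  <A:1 Mu:2 Ld:0 B:0 rd:0 wr:2>
#4 ALU src=r4,r4 held:RD_PORT  <A:1 Mu:2 Ld:0 B:0 rd:0 wr:2>
#5 MUL src=r3,r3 held:RD_PORT  <A:1 Mu:2 Ld:0 B:0 rd:0 wr:2>
#6 MUL src=r4,r3 held:RD_PORT  <A:1 Mu:2 Ld:0 B:0 rd:0 wr:2>
#7 MUL src=r4,r4 held:RD_PORT  <A:1 Mu:2 Ld:0 B:0 rd:0 wr:2>

issued = [0, 1, 2]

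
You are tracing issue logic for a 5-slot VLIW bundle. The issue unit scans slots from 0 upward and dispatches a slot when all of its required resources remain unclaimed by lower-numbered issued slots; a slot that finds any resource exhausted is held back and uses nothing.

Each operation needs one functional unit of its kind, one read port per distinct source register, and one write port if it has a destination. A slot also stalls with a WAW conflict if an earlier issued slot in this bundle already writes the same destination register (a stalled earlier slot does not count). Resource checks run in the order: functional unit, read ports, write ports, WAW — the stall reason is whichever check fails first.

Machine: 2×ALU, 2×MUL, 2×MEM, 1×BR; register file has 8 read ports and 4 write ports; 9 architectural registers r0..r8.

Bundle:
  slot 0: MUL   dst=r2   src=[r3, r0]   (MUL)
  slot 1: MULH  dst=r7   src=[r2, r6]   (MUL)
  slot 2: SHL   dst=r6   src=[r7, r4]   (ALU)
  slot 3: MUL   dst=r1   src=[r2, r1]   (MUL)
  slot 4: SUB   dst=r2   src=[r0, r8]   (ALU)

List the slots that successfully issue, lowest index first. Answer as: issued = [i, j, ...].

(0) want 1×MUL +2rd +1wr — yes → AL2|MU1|ME2|BR1|rd6|wr3
(1) want 1×MUL +2rd +1wr — yes → AL2|MU0|ME2|BR1|rd4|wr2
(2) want 1×ALU +2rd +1wr — yes → AL1|MU0|ME2|BR1|rd2|wr1
(3) want 1×MUL +2rd +1wr — FU → AL1|MU0|ME2|BR1|rd2|wr1
(4) want 1×ALU +2rd +1wr — WAW → AL1|MU0|ME2|BR1|rd2|wr1

issued = [0, 1, 2]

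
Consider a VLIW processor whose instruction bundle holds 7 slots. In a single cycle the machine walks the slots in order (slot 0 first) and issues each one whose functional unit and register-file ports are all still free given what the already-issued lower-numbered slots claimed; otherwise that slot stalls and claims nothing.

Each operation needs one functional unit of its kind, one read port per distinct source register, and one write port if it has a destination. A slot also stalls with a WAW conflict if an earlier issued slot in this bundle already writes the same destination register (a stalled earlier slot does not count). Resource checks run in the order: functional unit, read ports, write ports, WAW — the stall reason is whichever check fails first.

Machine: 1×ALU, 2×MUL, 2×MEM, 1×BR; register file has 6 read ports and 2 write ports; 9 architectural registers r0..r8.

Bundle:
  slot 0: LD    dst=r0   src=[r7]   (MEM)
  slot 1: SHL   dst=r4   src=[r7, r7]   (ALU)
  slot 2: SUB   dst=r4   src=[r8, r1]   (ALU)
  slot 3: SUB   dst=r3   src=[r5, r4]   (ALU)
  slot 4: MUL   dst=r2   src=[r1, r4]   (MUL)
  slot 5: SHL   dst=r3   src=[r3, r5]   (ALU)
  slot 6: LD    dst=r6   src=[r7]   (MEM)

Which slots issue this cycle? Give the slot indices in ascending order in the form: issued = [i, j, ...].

  0. MEM→r0 ⇒ go  {1A/2Mu/1Ld/1B | 5r 1w}
  1. ALU→r4 ⇒ go  {0A/2Mu/1Ld/1B | 4r 0w}
  2. ALU→r4 ⇒ no(FU)  {0A/2Mu/1Ld/1B | 4r 0w}
  3. ALU→r3 ⇒ no(FU)  {0A/2Mu/1Ld/1B | 4r 0w}
  4. MUL→r2 ⇒ no(WR_PORT)  {0A/2Mu/1Ld/1B | 4r 0w}
  5. ALU→r3 ⇒ no(FU)  {0A/2Mu/1Ld/1B | 4r 0w}
  6. MEM→r6 ⇒ no(WR_PORT)  {0A/2Mu/1Ld/1B | 4r 0w}

issued = [0, 1]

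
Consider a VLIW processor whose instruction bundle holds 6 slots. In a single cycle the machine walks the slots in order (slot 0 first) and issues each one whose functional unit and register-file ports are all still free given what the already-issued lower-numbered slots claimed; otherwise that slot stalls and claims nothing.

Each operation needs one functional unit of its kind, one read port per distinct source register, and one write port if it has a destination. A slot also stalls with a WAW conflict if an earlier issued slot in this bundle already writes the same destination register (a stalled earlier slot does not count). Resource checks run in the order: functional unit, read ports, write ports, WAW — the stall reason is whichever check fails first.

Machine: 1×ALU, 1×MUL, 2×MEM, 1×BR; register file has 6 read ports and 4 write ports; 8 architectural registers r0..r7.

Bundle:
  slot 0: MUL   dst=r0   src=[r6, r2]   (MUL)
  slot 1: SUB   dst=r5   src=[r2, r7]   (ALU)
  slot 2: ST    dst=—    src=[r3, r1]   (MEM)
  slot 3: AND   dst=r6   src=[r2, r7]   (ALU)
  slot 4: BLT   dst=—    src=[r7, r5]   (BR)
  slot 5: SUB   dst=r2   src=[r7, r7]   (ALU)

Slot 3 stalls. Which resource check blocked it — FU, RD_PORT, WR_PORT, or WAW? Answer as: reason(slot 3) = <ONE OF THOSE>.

(0) want 1×MUL +2rd +1wr — yes → AL1|MU0|ME2|BR1|rd4|wr3
(1) want 1×ALU +2rd +1wr — yes → AL0|MU0|ME2|BR1|rd2|wr2
(2) want 1×MEM +2rd +0wr — yes → AL0|MU0|ME1|BR1|rd0|wr2
(3) want 1×ALU +2rd +1wr — FU → AL0|MU0|ME1|BR1|rd0|wr2
(4) want 1×BR +2rd +0wr — RD_PORT → AL0|MU0|ME1|BR1|rd0|wr2
(5) want 1×ALU +1rd +1wr — FU → AL0|MU0|ME1|BR1|rd0|wr2

reason(slot 3) = FU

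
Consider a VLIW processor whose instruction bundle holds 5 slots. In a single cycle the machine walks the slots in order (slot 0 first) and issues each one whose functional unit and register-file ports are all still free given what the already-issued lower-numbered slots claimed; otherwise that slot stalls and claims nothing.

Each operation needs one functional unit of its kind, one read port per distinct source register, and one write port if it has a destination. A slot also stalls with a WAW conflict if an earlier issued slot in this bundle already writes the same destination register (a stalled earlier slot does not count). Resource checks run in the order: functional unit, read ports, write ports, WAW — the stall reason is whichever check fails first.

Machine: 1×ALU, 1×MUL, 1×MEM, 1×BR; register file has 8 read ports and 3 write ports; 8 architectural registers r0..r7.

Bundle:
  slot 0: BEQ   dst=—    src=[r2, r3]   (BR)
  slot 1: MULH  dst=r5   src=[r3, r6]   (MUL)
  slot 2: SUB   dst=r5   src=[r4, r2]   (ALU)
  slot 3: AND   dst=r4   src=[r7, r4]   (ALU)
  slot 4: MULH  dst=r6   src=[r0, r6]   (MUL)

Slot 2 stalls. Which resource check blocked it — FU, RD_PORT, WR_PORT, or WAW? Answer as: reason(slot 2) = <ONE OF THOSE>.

reason(slot 2) = WAW

slot 0 (BR): ISSUE — free A1,Mu1,Ld1,B0 rp6 wp3
slot 1 (MUL): ISSUE — free A1,Mu0,Ld1,B0 rp4 wp2
slot 2 (ALU): stall WAW — free A1,Mu0,Ld1,B0 rp4 wp2
slot 3 (ALU): ISSUE — free A0,Mu0,Ld1,B0 rp2 wp1
slot 4 (MUL): stall FU — free A0,Mu0,Ld1,B0 rp2 wp1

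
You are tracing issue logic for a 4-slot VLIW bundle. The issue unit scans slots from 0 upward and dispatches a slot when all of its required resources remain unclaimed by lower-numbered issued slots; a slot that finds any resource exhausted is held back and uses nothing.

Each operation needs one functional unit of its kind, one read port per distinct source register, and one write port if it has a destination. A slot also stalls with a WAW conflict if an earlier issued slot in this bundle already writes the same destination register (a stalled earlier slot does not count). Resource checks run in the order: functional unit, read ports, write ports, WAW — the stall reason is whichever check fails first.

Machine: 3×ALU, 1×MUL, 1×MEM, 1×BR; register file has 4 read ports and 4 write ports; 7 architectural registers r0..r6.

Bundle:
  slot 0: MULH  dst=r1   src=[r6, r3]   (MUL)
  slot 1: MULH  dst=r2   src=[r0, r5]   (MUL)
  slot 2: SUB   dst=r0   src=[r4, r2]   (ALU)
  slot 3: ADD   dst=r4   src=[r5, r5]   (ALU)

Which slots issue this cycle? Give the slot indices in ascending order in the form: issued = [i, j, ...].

issued = [0, 2]

#0 MUL src=r6,r3 dispatched  <A:3 Mu:0 Ld:1 B:1 rd:2 wr:3>
#1 MUL src=r0,r5 held:FU  <A:3 Mu:0 Ld:1 B:1 rd:2 wr:3>
#2 ALU src=r4,r2 dispatched  <A:2 Mu:0 Ld:1 B:1 rd:0 wr:2>
#3 ALU src=r5,r5 held:RD_PORT  <A:2 Mu:0 Ld:1 B:1 rd:0 wr:2>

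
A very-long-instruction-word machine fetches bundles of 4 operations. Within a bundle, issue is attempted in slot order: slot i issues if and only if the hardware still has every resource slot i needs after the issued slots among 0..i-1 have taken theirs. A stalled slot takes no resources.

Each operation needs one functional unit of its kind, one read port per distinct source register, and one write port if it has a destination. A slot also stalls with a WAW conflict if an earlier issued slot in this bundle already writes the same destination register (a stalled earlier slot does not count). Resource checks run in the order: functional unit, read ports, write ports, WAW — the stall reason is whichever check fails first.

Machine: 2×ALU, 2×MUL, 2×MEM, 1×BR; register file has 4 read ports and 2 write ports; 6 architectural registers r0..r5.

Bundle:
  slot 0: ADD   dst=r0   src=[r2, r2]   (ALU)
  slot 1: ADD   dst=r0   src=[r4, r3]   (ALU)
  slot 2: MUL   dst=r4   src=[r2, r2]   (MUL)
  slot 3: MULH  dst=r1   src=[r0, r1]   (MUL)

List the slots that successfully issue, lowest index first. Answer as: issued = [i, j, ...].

issued = [0, 2]

slot 0 (ALU): ISSUE — free A1,Mu2,Ld2,B1 rp3 wp1
slot 1 (ALU): stall WAW — free A1,Mu2,Ld2,B1 rp3 wp1
slot 2 (MUL): ISSUE — free A1,Mu1,Ld2,B1 rp2 wp0
slot 3 (MUL): stall WR_PORT — free A1,Mu1,Ld2,B1 rp2 wp0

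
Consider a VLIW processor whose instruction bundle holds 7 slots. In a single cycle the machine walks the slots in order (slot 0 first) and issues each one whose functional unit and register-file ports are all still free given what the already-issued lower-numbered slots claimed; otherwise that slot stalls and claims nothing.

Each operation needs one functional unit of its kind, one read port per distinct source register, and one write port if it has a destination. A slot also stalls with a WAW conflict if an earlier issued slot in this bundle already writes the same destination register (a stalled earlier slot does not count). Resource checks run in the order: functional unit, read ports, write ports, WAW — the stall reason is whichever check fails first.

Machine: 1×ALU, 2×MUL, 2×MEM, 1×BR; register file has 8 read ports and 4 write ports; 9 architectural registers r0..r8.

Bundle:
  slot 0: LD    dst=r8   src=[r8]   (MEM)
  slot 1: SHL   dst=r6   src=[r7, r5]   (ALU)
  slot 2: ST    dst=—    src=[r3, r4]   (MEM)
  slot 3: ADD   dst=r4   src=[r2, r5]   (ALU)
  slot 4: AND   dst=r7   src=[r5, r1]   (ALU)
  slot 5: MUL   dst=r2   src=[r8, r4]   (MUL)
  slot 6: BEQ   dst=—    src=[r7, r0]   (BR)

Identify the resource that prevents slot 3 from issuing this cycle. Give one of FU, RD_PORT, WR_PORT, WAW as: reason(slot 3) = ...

reason(slot 3) = FU

  0. MEM→r8 ⇒ go  {1A/2Mu/1Ld/1B | 7r 3w}
  1. ALU→r6 ⇒ go  {0A/2Mu/1Ld/1B | 5r 2w}
  2. MEM ⇒ go  {0A/2Mu/0Ld/1B | 3r 2w}
  3. ALU→r4 ⇒ no(FU)  {0A/2Mu/0Ld/1B | 3r 2w}
  4. ALU→r7 ⇒ no(FU)  {0A/2Mu/0Ld/1B | 3r 2w}
  5. MUL→r2 ⇒ go  {0A/1Mu/0Ld/1B | 1r 1w}
  6. BR ⇒ no(RD_PORT)  {0A/1Mu/0Ld/1B | 1r 1w}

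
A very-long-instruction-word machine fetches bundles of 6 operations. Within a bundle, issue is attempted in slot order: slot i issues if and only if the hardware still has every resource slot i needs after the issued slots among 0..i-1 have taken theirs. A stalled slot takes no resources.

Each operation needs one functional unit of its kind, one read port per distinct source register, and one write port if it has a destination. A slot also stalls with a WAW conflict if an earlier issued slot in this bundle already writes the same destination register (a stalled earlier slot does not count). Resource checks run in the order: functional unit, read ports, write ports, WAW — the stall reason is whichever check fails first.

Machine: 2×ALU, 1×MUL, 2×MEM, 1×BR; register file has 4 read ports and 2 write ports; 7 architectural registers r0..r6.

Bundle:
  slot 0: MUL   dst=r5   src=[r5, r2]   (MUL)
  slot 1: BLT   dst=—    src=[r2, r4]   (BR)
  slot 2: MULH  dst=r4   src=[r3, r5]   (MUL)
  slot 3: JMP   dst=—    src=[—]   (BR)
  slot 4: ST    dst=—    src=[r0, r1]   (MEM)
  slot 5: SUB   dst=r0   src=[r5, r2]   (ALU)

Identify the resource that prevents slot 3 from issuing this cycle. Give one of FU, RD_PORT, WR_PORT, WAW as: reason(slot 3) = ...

(0) want 1×MUL +2rd +1wr — yes → AL2|MU0|ME2|BR1|rd2|wr1
(1) want 1×BR +2rd +0wr — yes → AL2|MU0|ME2|BR0|rd0|wr1
(2) want 1×MUL +2rd +1wr — FU → AL2|MU0|ME2|BR0|rd0|wr1
(3) want 1×BR +0rd +0wr — FU → AL2|MU0|ME2|BR0|rd0|wr1
(4) want 1×MEM +2rd +0wr — RD_PORT → AL2|MU0|ME2|BR0|rd0|wr1
(5) want 1×ALU +2rd +1wr — RD_PORT → AL2|MU0|ME2|BR0|rd0|wr1

reason(slot 3) = FU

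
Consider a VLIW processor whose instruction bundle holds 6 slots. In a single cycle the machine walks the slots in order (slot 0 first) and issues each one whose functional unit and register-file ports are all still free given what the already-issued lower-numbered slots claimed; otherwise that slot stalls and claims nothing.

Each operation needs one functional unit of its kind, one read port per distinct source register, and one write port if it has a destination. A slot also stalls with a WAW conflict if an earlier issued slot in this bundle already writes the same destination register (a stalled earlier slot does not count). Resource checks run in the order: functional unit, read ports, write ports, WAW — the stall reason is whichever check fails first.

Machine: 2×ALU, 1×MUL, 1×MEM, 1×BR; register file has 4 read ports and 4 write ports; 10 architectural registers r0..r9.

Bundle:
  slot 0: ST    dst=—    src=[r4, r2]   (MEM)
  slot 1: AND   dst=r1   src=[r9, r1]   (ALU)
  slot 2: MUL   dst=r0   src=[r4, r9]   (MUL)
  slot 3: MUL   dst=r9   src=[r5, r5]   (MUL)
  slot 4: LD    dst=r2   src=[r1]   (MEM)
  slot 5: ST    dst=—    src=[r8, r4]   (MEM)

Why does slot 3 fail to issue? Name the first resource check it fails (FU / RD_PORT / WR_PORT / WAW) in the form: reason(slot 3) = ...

reason(slot 3) = RD_PORT

(0) want 1×MEM +2rd +0wr — yes → AL2|MU1|ME0|BR1|rd2|wr4
(1) want 1×ALU +2rd +1wr — yes → AL1|MU1|ME0|BR1|rd0|wr3
(2) want 1×MUL +2rd +1wr — RD_PORT → AL1|MU1|ME0|BR1|rd0|wr3
(3) want 1×MUL +1rd +1wr — RD_PORT → AL1|MU1|ME0|BR1|rd0|wr3
(4) want 1×MEM +1rd +1wr — FU → AL1|MU1|ME0|BR1|rd0|wr3
(5) want 1×MEM +2rd +0wr — FU → AL1|MU1|ME0|BR1|rd0|wr3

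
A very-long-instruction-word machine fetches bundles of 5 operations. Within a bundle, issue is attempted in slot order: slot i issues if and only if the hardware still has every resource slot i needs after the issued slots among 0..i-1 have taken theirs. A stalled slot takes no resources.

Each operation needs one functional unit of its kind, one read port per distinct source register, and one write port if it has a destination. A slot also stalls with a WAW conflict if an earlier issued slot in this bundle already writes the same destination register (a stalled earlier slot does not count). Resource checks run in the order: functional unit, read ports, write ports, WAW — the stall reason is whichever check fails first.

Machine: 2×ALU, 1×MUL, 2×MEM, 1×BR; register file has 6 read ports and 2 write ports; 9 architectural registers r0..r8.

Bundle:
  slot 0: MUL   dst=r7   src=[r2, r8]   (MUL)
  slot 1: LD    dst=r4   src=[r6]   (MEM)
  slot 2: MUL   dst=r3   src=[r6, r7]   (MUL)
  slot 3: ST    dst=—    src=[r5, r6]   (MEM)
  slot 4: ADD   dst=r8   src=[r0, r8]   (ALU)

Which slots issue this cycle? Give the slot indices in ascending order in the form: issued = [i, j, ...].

issued = [0, 1, 3]

  0. MUL→r7 ⇒ go  {2A/0Mu/2Ld/1B | 4r 1w}
  1. MEM→r4 ⇒ go  {2A/0Mu/1Ld/1B | 3r 0w}
  2. MUL→r3 ⇒ no(FU)  {2A/0Mu/1Ld/1B | 3r 0w}
  3. MEM ⇒ go  {2A/0Mu/0Ld/1B | 1r 0w}
  4. ALU→r8 ⇒ no(RD_PORT)  {2A/0Mu/0Ld/1B | 1r 0w}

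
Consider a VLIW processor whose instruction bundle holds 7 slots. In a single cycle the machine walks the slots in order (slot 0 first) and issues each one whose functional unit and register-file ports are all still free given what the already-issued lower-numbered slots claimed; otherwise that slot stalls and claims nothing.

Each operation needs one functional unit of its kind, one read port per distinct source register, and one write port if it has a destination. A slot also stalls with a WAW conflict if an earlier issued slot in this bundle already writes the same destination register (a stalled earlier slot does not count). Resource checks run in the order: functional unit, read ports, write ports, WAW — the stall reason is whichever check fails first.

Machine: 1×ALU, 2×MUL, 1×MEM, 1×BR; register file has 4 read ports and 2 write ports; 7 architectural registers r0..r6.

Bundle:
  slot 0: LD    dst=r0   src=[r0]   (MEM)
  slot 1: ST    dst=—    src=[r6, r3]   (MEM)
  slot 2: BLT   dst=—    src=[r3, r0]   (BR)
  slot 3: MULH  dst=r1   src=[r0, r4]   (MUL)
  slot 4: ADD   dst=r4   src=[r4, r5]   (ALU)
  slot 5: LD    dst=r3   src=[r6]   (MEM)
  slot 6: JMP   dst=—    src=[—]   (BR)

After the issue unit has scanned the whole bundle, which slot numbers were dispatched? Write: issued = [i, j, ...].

issued = [0, 2]

[0] MEM needs rd=1 wr=1: ok; after: ALU=1 MUL=2 MEM=0 BR=1, R=3, W=1
[1] MEM needs rd=2 wr=0: FU; after: ALU=1 MUL=2 MEM=0 BR=1, R=3, W=1
[2] BR needs rd=2 wr=0: ok; after: ALU=1 MUL=2 MEM=0 BR=0, R=1, W=1
[3] MUL needs rd=2 wr=1: RD_PORT; after: ALU=1 MUL=2 MEM=0 BR=0, R=1, W=1
[4] ALU needs rd=2 wr=1: RD_PORT; after: ALU=1 MUL=2 MEM=0 BR=0, R=1, W=1
[5] MEM needs rd=1 wr=1: FU; after: ALU=1 MUL=2 MEM=0 BR=0, R=1, W=1
[6] BR needs rd=0 wr=0: FU; after: ALU=1 MUL=2 MEM=0 BR=0, R=1, W=1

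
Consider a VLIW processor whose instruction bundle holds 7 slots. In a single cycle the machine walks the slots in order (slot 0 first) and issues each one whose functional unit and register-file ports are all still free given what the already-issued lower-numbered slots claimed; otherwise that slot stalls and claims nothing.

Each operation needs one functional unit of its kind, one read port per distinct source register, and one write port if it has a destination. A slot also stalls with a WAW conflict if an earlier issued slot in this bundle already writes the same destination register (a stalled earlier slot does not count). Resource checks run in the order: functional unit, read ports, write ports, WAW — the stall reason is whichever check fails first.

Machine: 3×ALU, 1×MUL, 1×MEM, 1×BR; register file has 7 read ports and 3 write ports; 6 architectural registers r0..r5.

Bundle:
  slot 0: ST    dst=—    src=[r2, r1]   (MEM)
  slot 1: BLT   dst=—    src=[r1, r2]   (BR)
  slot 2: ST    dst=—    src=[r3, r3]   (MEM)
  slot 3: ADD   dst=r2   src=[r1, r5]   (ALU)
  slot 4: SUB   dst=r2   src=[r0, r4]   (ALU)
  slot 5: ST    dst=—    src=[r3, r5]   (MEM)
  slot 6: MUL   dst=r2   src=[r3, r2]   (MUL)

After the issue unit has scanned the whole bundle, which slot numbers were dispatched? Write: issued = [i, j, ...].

issued = [0, 1, 3]

  0. MEM ⇒ go  {3A/1Mu/0Ld/1B | 5r 3w}
  1. BR ⇒ go  {3A/1Mu/0Ld/0B | 3r 3w}
  2. MEM ⇒ no(FU)  {3A/1Mu/0Ld/0B | 3r 3w}
  3. ALU→r2 ⇒ go  {2A/1Mu/0Ld/0B | 1r 2w}
  4. ALU→r2 ⇒ no(RD_PORT)  {2A/1Mu/0Ld/0B | 1r 2w}
  5. MEM ⇒ no(FU)  {2A/1Mu/0Ld/0B | 1r 2w}
  6. MUL→r2 ⇒ no(RD_PORT)  {2A/1Mu/0Ld/0B | 1r 2w}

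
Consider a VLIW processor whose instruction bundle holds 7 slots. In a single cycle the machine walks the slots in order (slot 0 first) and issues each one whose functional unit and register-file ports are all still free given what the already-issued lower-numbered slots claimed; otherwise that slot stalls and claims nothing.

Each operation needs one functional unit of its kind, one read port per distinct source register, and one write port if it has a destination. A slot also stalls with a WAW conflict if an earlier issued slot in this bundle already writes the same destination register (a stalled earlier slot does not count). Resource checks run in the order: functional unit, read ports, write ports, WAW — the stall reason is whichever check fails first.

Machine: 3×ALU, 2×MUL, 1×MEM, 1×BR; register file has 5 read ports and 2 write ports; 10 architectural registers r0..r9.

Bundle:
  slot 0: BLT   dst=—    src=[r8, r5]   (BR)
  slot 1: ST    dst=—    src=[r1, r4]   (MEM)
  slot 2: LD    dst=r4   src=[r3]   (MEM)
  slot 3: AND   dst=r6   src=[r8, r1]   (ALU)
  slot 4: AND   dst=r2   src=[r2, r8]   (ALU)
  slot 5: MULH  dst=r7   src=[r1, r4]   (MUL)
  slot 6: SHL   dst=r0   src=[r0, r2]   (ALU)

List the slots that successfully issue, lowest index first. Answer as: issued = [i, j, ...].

#0 BR src=r8,r5 dispatched  <A:3 Mu:2 Ld:1 B:0 rd:3 wr:2>
#1 MEM src=r1,r4 dispatched  <A:3 Mu:2 Ld:0 B:0 rd:1 wr:2>
#2 MEM src=r3 held:FU  <A:3 Mu:2 Ld:0 B:0 rd:1 wr:2>
#3 ALU src=r8,r1 held:RD_PORT  <A:3 Mu:2 Ld:0 B:0 rd:1 wr:2>
#4 ALU src=r2,r8 held:RD_PORT  <A:3 Mu:2 Ld:0 B:0 rd:1 wr:2>
#5 MUL src=r1,r4 held:RD_PORT  <A:3 Mu:2 Ld:0 B:0 rd:1 wr:2>
#6 ALU src=r0,r2 held:RD_PORT  <A:3 Mu:2 Ld:0 B:0 rd:1 wr:2>

issued = [0, 1]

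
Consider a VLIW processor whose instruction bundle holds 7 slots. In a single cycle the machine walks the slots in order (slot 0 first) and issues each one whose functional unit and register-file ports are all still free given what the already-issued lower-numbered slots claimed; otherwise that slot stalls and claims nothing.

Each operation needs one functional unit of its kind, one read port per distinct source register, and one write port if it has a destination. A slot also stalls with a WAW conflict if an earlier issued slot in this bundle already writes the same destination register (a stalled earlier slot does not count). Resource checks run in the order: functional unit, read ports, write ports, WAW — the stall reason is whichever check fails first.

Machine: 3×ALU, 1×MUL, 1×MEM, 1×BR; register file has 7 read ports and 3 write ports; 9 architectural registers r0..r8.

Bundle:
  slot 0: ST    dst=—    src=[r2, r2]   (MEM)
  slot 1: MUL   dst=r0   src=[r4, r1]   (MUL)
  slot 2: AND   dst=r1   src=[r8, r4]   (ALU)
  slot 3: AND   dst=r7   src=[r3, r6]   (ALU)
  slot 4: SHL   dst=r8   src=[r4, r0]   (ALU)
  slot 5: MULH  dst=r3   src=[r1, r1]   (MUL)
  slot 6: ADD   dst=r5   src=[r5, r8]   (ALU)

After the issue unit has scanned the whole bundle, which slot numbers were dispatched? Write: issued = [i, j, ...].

  0. MEM ⇒ go  {3A/1Mu/0Ld/1B | 6r 3w}
  1. MUL→r0 ⇒ go  {3A/0Mu/0Ld/1B | 4r 2w}
  2. ALU→r1 ⇒ go  {2A/0Mu/0Ld/1B | 2r 1w}
  3. ALU→r7 ⇒ go  {1A/0Mu/0Ld/1B | 0r 0w}
  4. ALU→r8 ⇒ no(RD_PORT)  {1A/0Mu/0Ld/1B | 0r 0w}
  5. MUL→r3 ⇒ no(FU)  {1A/0Mu/0Ld/1B | 0r 0w}
  6. ALU→r5 ⇒ no(RD_PORT)  {1A/0Mu/0Ld/1B | 0r 0w}

issued = [0, 1, 2, 3]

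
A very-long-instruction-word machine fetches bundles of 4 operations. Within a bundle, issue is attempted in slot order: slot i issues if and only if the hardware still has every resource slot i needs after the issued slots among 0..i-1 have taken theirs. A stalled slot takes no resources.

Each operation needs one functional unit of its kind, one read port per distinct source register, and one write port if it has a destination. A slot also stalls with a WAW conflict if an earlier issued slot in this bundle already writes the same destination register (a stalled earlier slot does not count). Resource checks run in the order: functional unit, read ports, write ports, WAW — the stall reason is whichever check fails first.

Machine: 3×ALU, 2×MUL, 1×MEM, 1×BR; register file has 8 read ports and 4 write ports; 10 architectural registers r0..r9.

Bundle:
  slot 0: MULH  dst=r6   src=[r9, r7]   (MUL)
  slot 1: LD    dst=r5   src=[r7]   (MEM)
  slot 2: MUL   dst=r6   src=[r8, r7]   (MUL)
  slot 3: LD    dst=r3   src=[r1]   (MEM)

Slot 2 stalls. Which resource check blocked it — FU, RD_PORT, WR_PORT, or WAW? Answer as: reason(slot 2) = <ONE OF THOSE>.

  0. MUL→r6 ⇒ go  {3A/1Mu/1Ld/1B | 6r 3w}
  1. MEM→r5 ⇒ go  {3A/1Mu/0Ld/1B | 5r 2w}
  2. MUL→r6 ⇒ no(WAW)  {3A/1Mu/0Ld/1B | 5r 2w}
  3. MEM→r3 ⇒ no(FU)  {3A/1Mu/0Ld/1B | 5r 2w}

reason(slot 2) = WAW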